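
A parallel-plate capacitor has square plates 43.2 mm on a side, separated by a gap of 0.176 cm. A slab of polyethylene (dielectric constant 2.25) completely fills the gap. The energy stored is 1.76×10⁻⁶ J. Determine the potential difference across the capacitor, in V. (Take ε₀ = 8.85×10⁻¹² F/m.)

A = (43.2 mm)² = 1.87×10⁻³ m².
C = κε₀A/d = 2.25 × 8.85×10⁻¹² × 1.87×10⁻³ / 1.76×10⁻³ = 2.11×10⁻¹¹ F.
V = √(2U/C) = √(2 × 1.76×10⁻⁶ / 2.11×10⁻¹¹) = 4.08×10² V.

408 V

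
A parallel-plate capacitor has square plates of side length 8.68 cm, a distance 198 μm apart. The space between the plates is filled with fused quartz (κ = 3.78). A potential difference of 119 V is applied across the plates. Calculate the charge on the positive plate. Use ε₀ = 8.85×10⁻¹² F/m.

A = (8.68 cm)² = 7.53×10⁻³ m².
C = κε₀A/d = 3.78 × 8.85×10⁻¹² × 7.53×10⁻³ / 1.98×10⁻⁴ = 1.27×10⁻⁹ F.
Q = CV = 1.27×10⁻⁹ × 119 = 1.51×10⁻⁷ C.

151 nC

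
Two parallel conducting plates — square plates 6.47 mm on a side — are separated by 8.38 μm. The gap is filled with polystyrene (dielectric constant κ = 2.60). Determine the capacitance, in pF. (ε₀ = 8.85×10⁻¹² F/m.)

115 pF

A = (6.47 mm)² = 4.19×10⁻⁵ m².
C = κε₀A/d = 2.60 × 8.85×10⁻¹² × 4.19×10⁻⁵ / 8.38×10⁻⁶ = 1.15×10⁻¹⁰ F.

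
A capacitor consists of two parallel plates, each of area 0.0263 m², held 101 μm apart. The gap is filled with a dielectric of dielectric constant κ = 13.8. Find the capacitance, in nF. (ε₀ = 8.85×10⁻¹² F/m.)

C = κε₀A/d = 13.8 × 8.85×10⁻¹² × 2.63×10⁻² / 1.01×10⁻⁴ = 3.18×10⁻⁸ F.

C ≈ 31.8 nF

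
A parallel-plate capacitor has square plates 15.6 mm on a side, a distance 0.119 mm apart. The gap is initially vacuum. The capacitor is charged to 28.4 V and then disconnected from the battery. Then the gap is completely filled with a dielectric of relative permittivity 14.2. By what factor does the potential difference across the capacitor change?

Isolated ⇒ Q is held fixed.
C₂ = 14.2 C₁ and V = Q/C, so V₂/V₁ = C₁/C₂ = 0.0704.

0.0704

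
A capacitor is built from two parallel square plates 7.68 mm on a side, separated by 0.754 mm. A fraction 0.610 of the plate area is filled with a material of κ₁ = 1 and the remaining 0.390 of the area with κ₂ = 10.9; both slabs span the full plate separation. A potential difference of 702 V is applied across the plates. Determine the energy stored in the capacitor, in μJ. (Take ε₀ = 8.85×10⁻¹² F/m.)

U ≈ 0.829 μJ

A = (7.68 mm)² = 5.90×10⁻⁵ m².
Side-by-side slabs ⇒ two capacitors in parallel, each spanning the full gap.
C₁ = κ₁ε₀A₁/d = 1.00 × 8.85×10⁻¹² × 3.60×10⁻⁵ / 7.54×10⁻⁴ = 4.22×10⁻¹³ F.
C₂ = κ₂ε₀A₂/d = 10.9 × 8.85×10⁻¹² × 2.30×10⁻⁵ / 7.54×10⁻⁴ = 2.94×10⁻¹² F.
C = C₁ + C₂ = 3.37×10⁻¹² F.
U = ½CV² = ½ × 3.37×10⁻¹² × (702)² = 8.29×10⁻⁷ J.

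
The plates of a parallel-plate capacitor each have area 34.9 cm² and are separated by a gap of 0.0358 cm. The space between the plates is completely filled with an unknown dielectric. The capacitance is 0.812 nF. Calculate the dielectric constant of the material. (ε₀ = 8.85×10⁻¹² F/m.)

9.41

A = 34.9 cm² = 3.49×10⁻³ m².
κ = Cd/(ε₀A) = 8.12×10⁻¹⁰ × 3.58×10⁻⁴ / (8.85×10⁻¹² × 3.49×10⁻³) = 9.41.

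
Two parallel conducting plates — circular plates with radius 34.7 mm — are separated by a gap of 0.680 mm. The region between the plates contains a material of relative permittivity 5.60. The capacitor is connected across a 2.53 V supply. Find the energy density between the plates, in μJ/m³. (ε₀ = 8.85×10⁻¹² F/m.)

E = V/d = 2.53 / 6.80×10⁻⁴ = 3.72×10³ V/m.
u = ½κε₀E² = ½ × 5.60 × 8.85×10⁻¹² × (3.72×10³)² = 3.43×10⁻⁴ J/m³.

u ≈ 343 μJ/m³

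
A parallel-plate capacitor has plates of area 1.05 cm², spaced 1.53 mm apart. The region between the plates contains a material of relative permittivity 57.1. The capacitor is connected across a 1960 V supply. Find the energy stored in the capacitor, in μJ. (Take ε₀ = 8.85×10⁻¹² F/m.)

A = 1.05 cm² = 1.05×10⁻⁴ m².
C = κε₀A/d = 57.1 × 8.85×10⁻¹² × 1.05×10⁻⁴ / 1.53×10⁻³ = 3.47×10⁻¹¹ F.
U = ½CV² = ½ × 3.47×10⁻¹¹ × (1960)² = 6.66×10⁻⁵ J.

U ≈ 66.6 μJ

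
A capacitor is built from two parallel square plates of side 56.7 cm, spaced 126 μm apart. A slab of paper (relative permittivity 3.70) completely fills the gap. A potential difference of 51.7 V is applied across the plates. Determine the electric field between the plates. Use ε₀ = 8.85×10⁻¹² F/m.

E = V/d = 51.7 / 1.26×10⁻⁴ = 4.10×10⁵ V/m.

E ≈ 410 kV/m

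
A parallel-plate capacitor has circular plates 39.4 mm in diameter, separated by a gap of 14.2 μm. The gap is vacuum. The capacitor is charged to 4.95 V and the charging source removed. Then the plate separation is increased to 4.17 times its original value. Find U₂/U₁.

Isolated ⇒ Q is held fixed.
C₂ = 0.240 C₁ and U = Q²/(2C), so U₂/U₁ = C₁/C₂ = 4.17.

U₂/U₁ ≈ 4.17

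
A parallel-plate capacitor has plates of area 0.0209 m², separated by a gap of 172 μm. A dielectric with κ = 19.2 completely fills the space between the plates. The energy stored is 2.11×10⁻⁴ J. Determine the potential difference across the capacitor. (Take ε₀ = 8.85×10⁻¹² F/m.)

C = κε₀A/d = 19.2 × 8.85×10⁻¹² × 2.09×10⁻² / 1.72×10⁻⁴ = 2.06×10⁻⁸ F.
V = √(2U/C) = √(2 × 2.11×10⁻⁴ / 2.06×10⁻⁸) = 1.43×10² V.

V ≈ 143 V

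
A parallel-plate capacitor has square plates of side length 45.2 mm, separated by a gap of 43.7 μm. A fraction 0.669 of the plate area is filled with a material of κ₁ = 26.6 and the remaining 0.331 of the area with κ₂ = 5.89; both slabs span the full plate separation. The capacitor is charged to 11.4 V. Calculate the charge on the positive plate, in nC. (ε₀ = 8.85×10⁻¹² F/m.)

93.1 nC

A = (45.2 mm)² = 2.04×10⁻³ m².
Side-by-side slabs ⇒ two capacitors in parallel, each spanning the full gap.
C₁ = κ₁ε₀A₁/d = 26.6 × 8.85×10⁻¹² × 1.37×10⁻³ / 4.37×10⁻⁵ = 7.36×10⁻⁹ F.
C₂ = κ₂ε₀A₂/d = 5.89 × 8.85×10⁻¹² × 6.76×10⁻⁴ / 4.37×10⁻⁵ = 8.07×10⁻¹⁰ F.
C = C₁ + C₂ = 8.17×10⁻⁹ F.
Q = CV = 8.17×10⁻⁹ × 11.4 = 9.31×10⁻⁸ C.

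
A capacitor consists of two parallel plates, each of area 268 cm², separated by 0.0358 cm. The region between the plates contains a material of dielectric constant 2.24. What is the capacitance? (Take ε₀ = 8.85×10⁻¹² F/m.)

A = 268 cm² = 2.68×10⁻² m².
C = κε₀A/d = 2.24 × 8.85×10⁻¹² × 2.68×10⁻² / 3.58×10⁻⁴ = 1.48×10⁻⁹ F.

1.48 nF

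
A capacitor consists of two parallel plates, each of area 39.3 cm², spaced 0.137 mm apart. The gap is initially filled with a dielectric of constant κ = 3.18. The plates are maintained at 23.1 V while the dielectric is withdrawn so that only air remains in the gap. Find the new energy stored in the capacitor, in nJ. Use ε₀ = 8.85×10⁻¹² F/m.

U ≈ 67.7 nJ

A = 39.3 cm² = 3.93×10⁻³ m².
Initially C₁ = κε₀A/d = 3.18 × 8.85×10⁻¹² × 3.93×10⁻³ / 1.37×10⁻⁴ = 8.07×10⁻¹⁰ F.
U₁ = 2.15×10⁻⁷ J.
Battery connected ⇒ V is held fixed. C₂ = 0.314 C₁ and U = ½CV², so U₂/U₁ = C₂/C₁ = 0.314.
U₂ = 0.314 × 2.15×10⁻⁷ = 6.77×10⁻⁸ J.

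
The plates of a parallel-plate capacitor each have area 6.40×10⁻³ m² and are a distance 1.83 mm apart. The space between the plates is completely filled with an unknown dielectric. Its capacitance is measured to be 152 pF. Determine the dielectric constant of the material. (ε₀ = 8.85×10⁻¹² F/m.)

4.91

κ = Cd/(ε₀A) = 1.52×10⁻¹⁰ × 1.83×10⁻³ / (8.85×10⁻¹² × 6.40×10⁻³) = 4.91.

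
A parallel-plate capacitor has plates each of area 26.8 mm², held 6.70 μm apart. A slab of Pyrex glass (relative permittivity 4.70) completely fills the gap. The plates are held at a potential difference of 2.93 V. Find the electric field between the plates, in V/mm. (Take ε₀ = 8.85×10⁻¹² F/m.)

E ≈ 437 V/mm

E = V/d = 2.93 / 6.70×10⁻⁶ = 4.37×10⁵ V/m.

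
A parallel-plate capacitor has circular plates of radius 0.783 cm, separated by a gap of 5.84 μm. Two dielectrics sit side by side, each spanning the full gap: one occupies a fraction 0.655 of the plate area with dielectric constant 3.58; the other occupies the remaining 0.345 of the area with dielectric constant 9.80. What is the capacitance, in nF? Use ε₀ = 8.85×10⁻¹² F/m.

A = π(0.783 cm)² = 1.93×10⁻⁴ m².
Side-by-side slabs ⇒ two capacitors in parallel, each spanning the full gap.
C₁ = κ₁ε₀A₁/d = 3.58 × 8.85×10⁻¹² × 1.26×10⁻⁴ / 5.84×10⁻⁶ = 6.84×10⁻¹⁰ F.
C₂ = κ₂ε₀A₂/d = 9.80 × 8.85×10⁻¹² × 6.64×10⁻⁵ / 5.84×10⁻⁶ = 9.87×10⁻¹⁰ F.
C = C₁ + C₂ = 1.67×10⁻⁹ F.

1.67 nF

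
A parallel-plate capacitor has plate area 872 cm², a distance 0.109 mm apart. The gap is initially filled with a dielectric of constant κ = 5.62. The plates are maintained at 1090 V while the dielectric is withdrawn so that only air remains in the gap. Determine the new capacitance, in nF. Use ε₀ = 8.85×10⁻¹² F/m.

7.08 nF

A = 872 cm² = 8.72×10⁻² m².
Initially C₁ = κε₀A/d = 5.62 × 8.85×10⁻¹² × 8.72×10⁻² / 1.09×10⁻⁴ = 3.98×10⁻⁸ F.
C = κε₀A/d scales with κ, so C₂/C₁ = 1/κ = 1/5.62 = 0.178.
C₂ = 0.178 × 3.98×10⁻⁸ = 7.08×10⁻⁹ F.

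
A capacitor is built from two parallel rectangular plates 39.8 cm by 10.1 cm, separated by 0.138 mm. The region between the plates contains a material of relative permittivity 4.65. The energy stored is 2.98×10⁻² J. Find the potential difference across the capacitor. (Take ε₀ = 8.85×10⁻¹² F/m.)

V ≈ 2.23 kV

A = 39.8 × 10.1 cm² = 4.02×10⁻² m².
C = κε₀A/d = 4.65 × 8.85×10⁻¹² × 4.02×10⁻² / 1.38×10⁻⁴ = 1.20×10⁻⁸ F.
V = √(2U/C) = √(2 × 2.98×10⁻² / 1.20×10⁻⁸) = 2.23×10³ V.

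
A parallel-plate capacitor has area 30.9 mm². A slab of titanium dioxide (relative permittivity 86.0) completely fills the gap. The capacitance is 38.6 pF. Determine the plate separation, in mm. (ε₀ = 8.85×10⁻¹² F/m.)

d ≈ 0.609 mm

A = 30.9 mm² = 3.09×10⁻⁵ m².
d = κε₀A/C = 86.0 × 8.85×10⁻¹² × 3.09×10⁻⁵ / 3.86×10⁻¹¹ = 6.09×10⁻⁴ m.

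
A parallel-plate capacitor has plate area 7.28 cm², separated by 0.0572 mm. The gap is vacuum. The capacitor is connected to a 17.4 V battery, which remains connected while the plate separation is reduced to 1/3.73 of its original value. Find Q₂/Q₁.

Battery connected ⇒ V is held fixed.
C₂ = 3.73 C₁ and Q = CV, so Q₂/Q₁ = C₂/C₁ = 3.73.

3.73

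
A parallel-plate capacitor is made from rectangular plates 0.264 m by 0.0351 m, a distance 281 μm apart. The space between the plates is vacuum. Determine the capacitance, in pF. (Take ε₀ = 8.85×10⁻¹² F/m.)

A = 0.264 × 0.0351 m² = 9.27×10⁻³ m².
C = ε₀A/d = 8.85×10⁻¹² × 9.27×10⁻³ / 2.81×10⁻⁴ = 2.92×10⁻¹⁰ F.

292 pF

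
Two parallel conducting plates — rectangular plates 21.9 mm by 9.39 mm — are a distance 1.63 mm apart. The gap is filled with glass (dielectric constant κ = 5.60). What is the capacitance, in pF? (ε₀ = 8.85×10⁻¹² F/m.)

6.25 pF

A = 21.9 × 9.39 mm² = 2.06×10⁻⁴ m².
C = κε₀A/d = 5.60 × 8.85×10⁻¹² × 2.06×10⁻⁴ / 1.63×10⁻³ = 6.25×10⁻¹² F.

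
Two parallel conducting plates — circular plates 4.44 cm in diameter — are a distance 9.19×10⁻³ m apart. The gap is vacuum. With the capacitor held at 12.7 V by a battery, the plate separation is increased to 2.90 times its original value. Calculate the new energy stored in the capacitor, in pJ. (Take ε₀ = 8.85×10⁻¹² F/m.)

41.5 pJ

A = π(4.44/2 cm)² = 1.55×10⁻³ m².
Initially C₁ = ε₀A/d = 8.85×10⁻¹² × 1.55×10⁻³ / 9.19×10⁻³ = 1.49×10⁻¹² F.
U₁ = 1.20×10⁻¹⁰ J.
Battery connected ⇒ V is held fixed. C₂ = 0.345 C₁ and U = ½CV², so U₂/U₁ = C₂/C₁ = 0.345.
U₂ = 0.345 × 1.20×10⁻¹⁰ = 4.15×10⁻¹¹ J.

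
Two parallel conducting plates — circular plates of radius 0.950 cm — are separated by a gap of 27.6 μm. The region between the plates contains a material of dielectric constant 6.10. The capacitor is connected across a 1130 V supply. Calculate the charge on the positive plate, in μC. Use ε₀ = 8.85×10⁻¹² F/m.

Q ≈ 0.627 μC

A = π(0.950 cm)² = 2.84×10⁻⁴ m².
C = κε₀A/d = 6.10 × 8.85×10⁻¹² × 2.84×10⁻⁴ / 2.76×10⁻⁵ = 5.55×10⁻¹⁰ F.
Q = CV = 5.55×10⁻¹⁰ × 1130 = 6.27×10⁻⁷ C.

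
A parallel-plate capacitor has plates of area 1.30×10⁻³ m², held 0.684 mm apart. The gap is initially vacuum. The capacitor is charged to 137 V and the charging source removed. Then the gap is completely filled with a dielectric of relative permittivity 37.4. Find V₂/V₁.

Isolated ⇒ Q is held fixed.
C₂ = 37.4 C₁ and V = Q/C, so V₂/V₁ = C₁/C₂ = 0.0267.

0.0267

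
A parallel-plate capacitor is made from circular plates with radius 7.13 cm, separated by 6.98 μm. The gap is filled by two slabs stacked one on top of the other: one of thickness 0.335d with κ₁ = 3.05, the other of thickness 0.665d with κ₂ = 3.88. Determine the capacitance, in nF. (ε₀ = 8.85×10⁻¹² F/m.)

A = π(7.13 cm)² = 1.60×10⁻² m².
Stacked slabs ⇒ two capacitors in series, each with the full plate area.
C₁ = κ₁ε₀A/d₁ = 3.05 × 8.85×10⁻¹² × 1.60×10⁻² / 2.34×10⁻⁶ = 1.84×10⁻⁷ F.
C₂ = κ₂ε₀A/d₂ = 3.88 × 8.85×10⁻¹² × 1.60×10⁻² / 4.64×10⁻⁶ = 1.18×10⁻⁷ F.
C = (1/C₁ + 1/C₂)⁻¹ = 7.20×10⁻⁸ F.

72.0 nF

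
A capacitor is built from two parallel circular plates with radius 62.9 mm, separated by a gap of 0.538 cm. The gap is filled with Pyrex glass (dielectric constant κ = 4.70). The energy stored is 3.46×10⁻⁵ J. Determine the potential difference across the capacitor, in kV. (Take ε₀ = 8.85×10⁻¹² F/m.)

0.849 kV

A = π(62.9 mm)² = 1.24×10⁻² m².
C = κε₀A/d = 4.70 × 8.85×10⁻¹² × 1.24×10⁻² / 5.38×10⁻³ = 9.61×10⁻¹¹ F.
V = √(2U/C) = √(2 × 3.46×10⁻⁵ / 9.61×10⁻¹¹) = 8.49×10² V.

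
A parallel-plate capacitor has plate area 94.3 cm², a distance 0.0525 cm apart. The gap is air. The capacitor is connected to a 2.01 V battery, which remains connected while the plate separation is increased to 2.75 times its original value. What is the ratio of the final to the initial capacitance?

0.364

C = ε₀A/d scales as 1/d, so C₂/C₁ = d₁/d₂ = 1/2.75 = 0.364.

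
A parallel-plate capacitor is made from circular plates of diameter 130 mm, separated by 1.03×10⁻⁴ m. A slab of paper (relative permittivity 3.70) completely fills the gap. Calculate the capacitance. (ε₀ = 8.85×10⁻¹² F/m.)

A = π(130/2 mm)² = 1.33×10⁻² m².
C = κε₀A/d = 3.70 × 8.85×10⁻¹² × 1.33×10⁻² / 1.03×10⁻⁴ = 4.22×10⁻⁹ F.

4.22 nF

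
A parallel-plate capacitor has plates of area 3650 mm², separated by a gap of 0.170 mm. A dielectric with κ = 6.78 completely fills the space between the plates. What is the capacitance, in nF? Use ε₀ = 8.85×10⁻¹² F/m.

A = 3650 mm² = 3.65×10⁻³ m².
C = κε₀A/d = 6.78 × 8.85×10⁻¹² × 3.65×10⁻³ / 1.70×10⁻⁴ = 1.29×10⁻⁹ F.

C ≈ 1.29 nF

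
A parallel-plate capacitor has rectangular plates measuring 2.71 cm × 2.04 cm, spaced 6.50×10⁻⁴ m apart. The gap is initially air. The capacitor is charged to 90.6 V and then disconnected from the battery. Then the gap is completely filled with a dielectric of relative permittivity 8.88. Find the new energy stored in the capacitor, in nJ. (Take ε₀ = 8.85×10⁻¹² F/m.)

A = 2.71 × 2.04 cm² = 5.53×10⁻⁴ m².
Initially C₁ = ε₀A/d = 8.85×10⁻¹² × 5.53×10⁻⁴ / 6.50×10⁻⁴ = 7.53×10⁻¹² F.
U₁ = 3.09×10⁻⁸ J.
Isolated ⇒ Q is held fixed. C₂ = 8.88 C₁ and U = Q²/(2C), so U₂/U₁ = C₁/C₂ = 0.113.
U₂ = 0.113 × 3.09×10⁻⁸ = 3.48×10⁻⁹ J.

3.48 nJ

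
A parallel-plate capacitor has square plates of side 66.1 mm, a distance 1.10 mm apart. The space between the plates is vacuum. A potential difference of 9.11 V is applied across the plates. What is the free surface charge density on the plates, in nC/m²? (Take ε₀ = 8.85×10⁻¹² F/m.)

A = (66.1 mm)² = 4.37×10⁻³ m².
C = ε₀A/d = 8.85×10⁻¹² × 4.37×10⁻³ / 1.10×10⁻³ = 3.52×10⁻¹¹ F.
σ = Q/A = CV/A = 3.52×10⁻¹¹ × 9.11 / 4.37×10⁻³ = 7.33×10⁻⁸ C/m².

σ ≈ 73.3 nC/m²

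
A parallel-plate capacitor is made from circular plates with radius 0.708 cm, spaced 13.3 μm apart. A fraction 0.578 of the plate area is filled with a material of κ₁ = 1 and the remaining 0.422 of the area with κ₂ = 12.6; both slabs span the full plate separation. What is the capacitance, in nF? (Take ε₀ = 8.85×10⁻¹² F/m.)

0.618 nF

A = π(0.708 cm)² = 1.57×10⁻⁴ m².
Side-by-side slabs ⇒ two capacitors in parallel, each spanning the full gap.
C₁ = κ₁ε₀A₁/d = 1.00 × 8.85×10⁻¹² × 9.10×10⁻⁵ / 1.33×10⁻⁵ = 6.06×10⁻¹¹ F.
C₂ = κ₂ε₀A₂/d = 12.6 × 8.85×10⁻¹² × 6.65×10⁻⁵ / 1.33×10⁻⁵ = 5.57×10⁻¹⁰ F.
C = C₁ + C₂ = 6.18×10⁻¹⁰ F.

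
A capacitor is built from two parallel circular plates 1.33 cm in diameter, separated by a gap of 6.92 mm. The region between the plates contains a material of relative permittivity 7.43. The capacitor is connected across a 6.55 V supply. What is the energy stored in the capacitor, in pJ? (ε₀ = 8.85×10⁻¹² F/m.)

28.3 pJ

A = π(1.33/2 cm)² = 1.39×10⁻⁴ m².
C = κε₀A/d = 7.43 × 8.85×10⁻¹² × 1.39×10⁻⁴ / 6.92×10⁻³ = 1.32×10⁻¹² F.
U = ½CV² = ½ × 1.32×10⁻¹² × (6.55)² = 2.83×10⁻¹¹ J.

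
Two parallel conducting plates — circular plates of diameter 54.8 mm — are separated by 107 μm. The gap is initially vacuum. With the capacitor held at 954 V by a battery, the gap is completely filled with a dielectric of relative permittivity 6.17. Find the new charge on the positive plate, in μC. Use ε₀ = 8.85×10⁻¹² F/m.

1.15 μC

A = π(54.8/2 mm)² = 2.36×10⁻³ m².
Initially C₁ = ε₀A/d = 8.85×10⁻¹² × 2.36×10⁻³ / 1.07×10⁻⁴ = 1.95×10⁻¹⁰ F.
Q₁ = 1.86×10⁻⁷ C.
Battery connected ⇒ V is held fixed. C₂ = 6.17 C₁ and Q = CV, so Q₂/Q₁ = C₂/C₁ = 6.17.
Q₂ = 6.17 × 1.86×10⁻⁷ = 1.15×10⁻⁶ C.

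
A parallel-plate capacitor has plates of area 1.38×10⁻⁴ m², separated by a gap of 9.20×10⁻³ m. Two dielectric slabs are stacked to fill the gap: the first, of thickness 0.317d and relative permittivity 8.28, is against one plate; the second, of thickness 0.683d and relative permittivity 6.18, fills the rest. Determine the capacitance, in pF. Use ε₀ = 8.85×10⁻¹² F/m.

C ≈ 0.892 pF

Stacked slabs ⇒ two capacitors in series, each with the full plate area.
C₁ = κ₁ε₀A/d₁ = 8.28 × 8.85×10⁻¹² × 1.38×10⁻⁴ / 2.92×10⁻³ = 3.47×10⁻¹² F.
C₂ = κ₂ε₀A/d₂ = 6.18 × 8.85×10⁻¹² × 1.38×10⁻⁴ / 6.28×10⁻³ = 1.20×10⁻¹² F.
C = (1/C₁ + 1/C₂)⁻¹ = 8.92×10⁻¹³ F.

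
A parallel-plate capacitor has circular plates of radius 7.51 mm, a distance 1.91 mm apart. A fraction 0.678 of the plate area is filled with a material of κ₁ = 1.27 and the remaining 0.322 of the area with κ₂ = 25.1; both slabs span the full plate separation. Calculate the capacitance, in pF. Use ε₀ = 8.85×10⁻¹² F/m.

A = π(7.51 mm)² = 1.77×10⁻⁴ m².
Side-by-side slabs ⇒ two capacitors in parallel, each spanning the full gap.
C₁ = κ₁ε₀A₁/d = 1.27 × 8.85×10⁻¹² × 1.20×10⁻⁴ / 1.91×10⁻³ = 7.07×10⁻¹³ F.
C₂ = κ₂ε₀A₂/d = 25.1 × 8.85×10⁻¹² × 5.71×10⁻⁵ / 1.91×10⁻³ = 6.64×10⁻¹² F.
C = C₁ + C₂ = 7.34×10⁻¹² F.

7.34 pF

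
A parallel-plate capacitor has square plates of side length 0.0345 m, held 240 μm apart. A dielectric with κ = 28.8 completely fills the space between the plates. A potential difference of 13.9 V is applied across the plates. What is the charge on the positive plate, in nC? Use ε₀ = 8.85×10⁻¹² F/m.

A = (0.0345 m)² = 1.19×10⁻³ m².
C = κε₀A/d = 28.8 × 8.85×10⁻¹² × 1.19×10⁻³ / 2.40×10⁻⁴ = 1.26×10⁻⁹ F.
Q = CV = 1.26×10⁻⁹ × 13.9 = 1.76×10⁻⁸ C.

17.6 nC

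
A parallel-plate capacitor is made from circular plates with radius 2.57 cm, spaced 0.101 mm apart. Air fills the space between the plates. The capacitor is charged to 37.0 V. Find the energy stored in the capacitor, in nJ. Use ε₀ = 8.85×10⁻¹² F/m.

U ≈ 124 nJ

A = π(2.57 cm)² = 2.07×10⁻³ m².
C = ε₀A/d = 8.85×10⁻¹² × 2.07×10⁻³ / 1.01×10⁻⁴ = 1.82×10⁻¹⁰ F.
U = ½CV² = ½ × 1.82×10⁻¹⁰ × (37.0)² = 1.24×10⁻⁷ J.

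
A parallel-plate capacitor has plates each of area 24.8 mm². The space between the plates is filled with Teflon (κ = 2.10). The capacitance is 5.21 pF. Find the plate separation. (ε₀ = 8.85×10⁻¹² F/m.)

A = 24.8 mm² = 2.48×10⁻⁵ m².
d = κε₀A/C = 2.10 × 8.85×10⁻¹² × 2.48×10⁻⁵ / 5.21×10⁻¹² = 8.85×10⁻⁵ m.

d ≈ 88.5 μm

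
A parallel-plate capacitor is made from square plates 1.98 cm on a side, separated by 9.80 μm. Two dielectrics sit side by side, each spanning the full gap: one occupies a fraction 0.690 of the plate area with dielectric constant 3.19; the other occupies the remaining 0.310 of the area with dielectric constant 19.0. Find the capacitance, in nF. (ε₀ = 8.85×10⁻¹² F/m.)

2.86 nF

A = (1.98 cm)² = 3.92×10⁻⁴ m².
Side-by-side slabs ⇒ two capacitors in parallel, each spanning the full gap.
C₁ = κ₁ε₀A₁/d = 3.19 × 8.85×10⁻¹² × 2.71×10⁻⁴ / 9.80×10⁻⁶ = 7.79×10⁻¹⁰ F.
C₂ = κ₂ε₀A₂/d = 19.0 × 8.85×10⁻¹² × 1.22×10⁻⁴ / 9.80×10⁻⁶ = 2.09×10⁻⁹ F.
C = C₁ + C₂ = 2.86×10⁻⁹ F.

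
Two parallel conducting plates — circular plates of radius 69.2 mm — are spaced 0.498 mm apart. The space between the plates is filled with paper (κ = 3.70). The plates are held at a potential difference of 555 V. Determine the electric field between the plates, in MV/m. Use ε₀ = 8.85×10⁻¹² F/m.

E ≈ 1.11 MV/m

E = V/d = 555 / 4.98×10⁻⁴ = 1.11×10⁶ V/m.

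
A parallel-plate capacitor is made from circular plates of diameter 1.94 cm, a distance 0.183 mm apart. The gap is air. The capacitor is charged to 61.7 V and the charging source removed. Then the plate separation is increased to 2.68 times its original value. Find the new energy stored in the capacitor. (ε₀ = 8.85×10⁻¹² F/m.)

A = π(1.94/2 cm)² = 2.96×10⁻⁴ m².
Initially C₁ = ε₀A/d = 8.85×10⁻¹² × 2.96×10⁻⁴ / 1.83×10⁻⁴ = 1.43×10⁻¹¹ F.
U₁ = 2.72×10⁻⁸ J.
Isolated ⇒ Q is held fixed. C₂ = 0.373 C₁ and U = Q²/(2C), so U₂/U₁ = C₁/C₂ = 2.68.
U₂ = 2.68 × 2.72×10⁻⁸ = 7.29×10⁻⁸ J.

U ≈ 72.9 nJ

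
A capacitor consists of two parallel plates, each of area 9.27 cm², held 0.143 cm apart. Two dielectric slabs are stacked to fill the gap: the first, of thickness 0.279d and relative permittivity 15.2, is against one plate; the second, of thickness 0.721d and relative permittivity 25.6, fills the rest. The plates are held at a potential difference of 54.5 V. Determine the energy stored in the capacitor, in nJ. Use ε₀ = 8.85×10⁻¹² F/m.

A = 9.27 cm² = 9.27×10⁻⁴ m².
Stacked slabs ⇒ two capacitors in series, each with the full plate area.
C₁ = κ₁ε₀A/d₁ = 15.2 × 8.85×10⁻¹² × 9.27×10⁻⁴ / 3.99×10⁻⁴ = 3.13×10⁻¹⁰ F.
C₂ = κ₂ε₀A/d₂ = 25.6 × 8.85×10⁻¹² × 9.27×10⁻⁴ / 1.03×10⁻³ = 2.04×10⁻¹⁰ F.
C = (1/C₁ + 1/C₂)⁻¹ = 1.23×10⁻¹⁰ F.
U = ½CV² = ½ × 1.23×10⁻¹⁰ × (54.5)² = 1.83×10⁻⁷ J.

U ≈ 183 nJ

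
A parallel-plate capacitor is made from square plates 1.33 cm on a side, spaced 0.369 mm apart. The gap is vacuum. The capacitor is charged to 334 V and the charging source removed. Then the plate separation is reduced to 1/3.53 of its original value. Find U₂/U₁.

U₂/U₁ ≈ 0.283

Isolated ⇒ Q is held fixed.
C₂ = 3.53 C₁ and U = Q²/(2C), so U₂/U₁ = C₁/C₂ = 0.283.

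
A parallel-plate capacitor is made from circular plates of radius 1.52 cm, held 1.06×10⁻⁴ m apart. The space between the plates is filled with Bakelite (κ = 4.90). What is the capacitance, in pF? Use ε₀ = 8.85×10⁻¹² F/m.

297 pF

A = π(1.52 cm)² = 7.26×10⁻⁴ m².
C = κε₀A/d = 4.90 × 8.85×10⁻¹² × 7.26×10⁻⁴ / 1.06×10⁻⁴ = 2.97×10⁻¹⁰ F.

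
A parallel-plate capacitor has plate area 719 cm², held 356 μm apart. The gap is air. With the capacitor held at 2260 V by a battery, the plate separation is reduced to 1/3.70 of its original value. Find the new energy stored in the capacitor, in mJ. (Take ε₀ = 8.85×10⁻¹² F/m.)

16.9 mJ

A = 719 cm² = 7.19×10⁻² m².
Initially C₁ = ε₀A/d = 8.85×10⁻¹² × 7.19×10⁻² / 3.56×10⁻⁴ = 1.79×10⁻⁹ F.
U₁ = 4.56×10⁻³ J.
Battery connected ⇒ V is held fixed. C₂ = 3.70 C₁ and U = ½CV², so U₂/U₁ = C₂/C₁ = 3.70.
U₂ = 3.70 × 4.56×10⁻³ = 1.69×10⁻² J.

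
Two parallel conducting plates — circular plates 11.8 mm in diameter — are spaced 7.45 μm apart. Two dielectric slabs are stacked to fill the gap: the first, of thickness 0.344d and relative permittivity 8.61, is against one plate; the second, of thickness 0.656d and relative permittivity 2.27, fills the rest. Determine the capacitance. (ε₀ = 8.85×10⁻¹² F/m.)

A = π(11.8/2 mm)² = 1.09×10⁻⁴ m².
Stacked slabs ⇒ two capacitors in series, each with the full plate area.
C₁ = κ₁ε₀A/d₁ = 8.61 × 8.85×10⁻¹² × 1.09×10⁻⁴ / 2.56×10⁻⁶ = 3.25×10⁻⁹ F.
C₂ = κ₂ε₀A/d₂ = 2.27 × 8.85×10⁻¹² × 1.09×10⁻⁴ / 4.89×10⁻⁶ = 4.50×10⁻¹⁰ F.
C = (1/C₁ + 1/C₂)⁻¹ = 3.95×10⁻¹⁰ F.

C ≈ 395 pF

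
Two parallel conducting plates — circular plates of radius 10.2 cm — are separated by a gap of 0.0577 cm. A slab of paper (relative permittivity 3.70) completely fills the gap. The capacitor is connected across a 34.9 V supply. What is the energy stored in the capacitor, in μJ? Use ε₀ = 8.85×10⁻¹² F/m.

A = π(10.2 cm)² = 3.27×10⁻² m².
C = κε₀A/d = 3.70 × 8.85×10⁻¹² × 3.27×10⁻² / 5.77×10⁻⁴ = 1.85×10⁻⁹ F.
U = ½CV² = ½ × 1.85×10⁻⁹ × (34.9)² = 1.13×10⁻⁶ J.

1.13 μJ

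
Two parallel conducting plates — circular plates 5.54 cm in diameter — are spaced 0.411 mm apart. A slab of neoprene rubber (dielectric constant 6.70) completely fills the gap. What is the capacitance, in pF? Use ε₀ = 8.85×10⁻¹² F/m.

A = π(5.54/2 cm)² = 2.41×10⁻³ m².
C = κε₀A/d = 6.70 × 8.85×10⁻¹² × 2.41×10⁻³ / 4.11×10⁻⁴ = 3.48×10⁻¹⁰ F.

348 pF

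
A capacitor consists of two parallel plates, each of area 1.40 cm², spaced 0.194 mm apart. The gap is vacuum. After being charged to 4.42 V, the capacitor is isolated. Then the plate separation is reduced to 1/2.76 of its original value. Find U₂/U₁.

0.362

Isolated ⇒ Q is held fixed.
C₂ = 2.76 C₁ and U = Q²/(2C), so U₂/U₁ = C₁/C₂ = 0.362.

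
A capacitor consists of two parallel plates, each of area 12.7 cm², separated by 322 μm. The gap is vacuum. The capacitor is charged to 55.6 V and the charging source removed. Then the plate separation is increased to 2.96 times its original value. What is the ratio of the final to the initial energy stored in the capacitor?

2.96

Isolated ⇒ Q is held fixed.
C₂ = 0.338 C₁ and U = Q²/(2C), so U₂/U₁ = C₁/C₂ = 2.96.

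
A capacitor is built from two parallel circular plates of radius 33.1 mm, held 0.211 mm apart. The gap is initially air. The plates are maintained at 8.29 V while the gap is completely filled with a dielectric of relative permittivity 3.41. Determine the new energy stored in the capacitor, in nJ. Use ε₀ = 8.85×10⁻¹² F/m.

U ≈ 16.9 nJ

A = π(33.1 mm)² = 3.44×10⁻³ m².
Initially C₁ = ε₀A/d = 8.85×10⁻¹² × 3.44×10⁻³ / 2.11×10⁻⁴ = 1.44×10⁻¹⁰ F.
U₁ = 4.96×10⁻⁹ J.
Battery connected ⇒ V is held fixed. C₂ = 3.41 C₁ and U = ½CV², so U₂/U₁ = C₂/C₁ = 3.41.
U₂ = 3.41 × 4.96×10⁻⁹ = 1.69×10⁻⁸ J.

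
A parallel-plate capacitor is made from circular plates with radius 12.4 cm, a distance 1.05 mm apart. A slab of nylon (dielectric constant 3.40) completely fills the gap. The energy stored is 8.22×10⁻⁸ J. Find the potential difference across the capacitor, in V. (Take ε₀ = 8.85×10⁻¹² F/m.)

A = π(12.4 cm)² = 4.83×10⁻² m².
C = κε₀A/d = 3.40 × 8.85×10⁻¹² × 4.83×10⁻² / 1.05×10⁻³ = 1.38×10⁻⁹ F.
V = √(2U/C) = √(2 × 8.22×10⁻⁸ / 1.38×10⁻⁹) = 10.9 V.

V ≈ 10.9 V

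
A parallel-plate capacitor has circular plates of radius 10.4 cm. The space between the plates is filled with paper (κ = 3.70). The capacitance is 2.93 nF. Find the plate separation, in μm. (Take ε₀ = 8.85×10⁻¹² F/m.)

380 μm

A = π(10.4 cm)² = 3.40×10⁻² m².
d = κε₀A/C = 3.70 × 8.85×10⁻¹² × 3.40×10⁻² / 2.93×10⁻⁹ = 3.80×10⁻⁴ m.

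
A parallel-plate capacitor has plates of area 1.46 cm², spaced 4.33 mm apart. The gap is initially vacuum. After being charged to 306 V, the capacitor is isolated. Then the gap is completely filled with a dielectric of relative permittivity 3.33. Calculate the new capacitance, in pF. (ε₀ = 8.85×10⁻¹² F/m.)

C ≈ 0.994 pF

A = 1.46 cm² = 1.46×10⁻⁴ m².
Initially C₁ = ε₀A/d = 8.85×10⁻¹² × 1.46×10⁻⁴ / 4.33×10⁻³ = 2.98×10⁻¹³ F.
C = κε₀A/d scales with κ, so C₂/C₁ = κ = 3.33.
C₂ = 3.33 × 2.98×10⁻¹³ = 9.94×10⁻¹³ F.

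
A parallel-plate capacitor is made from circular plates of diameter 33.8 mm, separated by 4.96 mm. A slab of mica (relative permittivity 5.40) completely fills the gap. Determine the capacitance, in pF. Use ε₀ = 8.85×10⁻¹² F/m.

C ≈ 8.65 pF

A = π(33.8/2 mm)² = 8.97×10⁻⁴ m².
C = κε₀A/d = 5.40 × 8.85×10⁻¹² × 8.97×10⁻⁴ / 4.96×10⁻³ = 8.65×10⁻¹² F.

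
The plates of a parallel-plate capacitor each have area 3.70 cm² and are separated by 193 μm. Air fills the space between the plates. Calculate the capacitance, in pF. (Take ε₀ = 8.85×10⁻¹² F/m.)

A = 3.70 cm² = 3.70×10⁻⁴ m².
C = ε₀A/d = 8.85×10⁻¹² × 3.70×10⁻⁴ / 1.93×10⁻⁴ = 1.70×10⁻¹¹ F.

C ≈ 17.0 pF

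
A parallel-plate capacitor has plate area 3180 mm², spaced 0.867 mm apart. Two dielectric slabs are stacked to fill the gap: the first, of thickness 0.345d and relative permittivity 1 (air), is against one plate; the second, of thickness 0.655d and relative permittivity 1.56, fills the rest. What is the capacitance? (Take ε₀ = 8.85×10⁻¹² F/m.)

42.4 pF

A = 3180 mm² = 3.18×10⁻³ m².
Stacked slabs ⇒ two capacitors in series, each with the full plate area.
C₁ = κ₁ε₀A/d₁ = 1.00 × 8.85×10⁻¹² × 3.18×10⁻³ / 2.99×10⁻⁴ = 9.41×10⁻¹¹ F.
C₂ = κ₂ε₀A/d₂ = 1.56 × 8.85×10⁻¹² × 3.18×10⁻³ / 5.68×10⁻⁴ = 7.73×10⁻¹¹ F.
C = (1/C₁ + 1/C₂)⁻¹ = 4.24×10⁻¹¹ F.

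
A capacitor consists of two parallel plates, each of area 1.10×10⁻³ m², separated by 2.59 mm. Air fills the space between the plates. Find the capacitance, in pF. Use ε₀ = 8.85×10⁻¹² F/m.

C ≈ 3.76 pF

C = ε₀A/d = 8.85×10⁻¹² × 1.10×10⁻³ / 2.59×10⁻³ = 3.76×10⁻¹² F.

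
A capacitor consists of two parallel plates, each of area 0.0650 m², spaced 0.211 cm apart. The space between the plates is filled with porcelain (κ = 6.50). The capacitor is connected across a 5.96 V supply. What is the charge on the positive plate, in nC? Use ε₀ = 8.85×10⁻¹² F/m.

10.6 nC

C = κε₀A/d = 6.50 × 8.85×10⁻¹² × 6.50×10⁻² / 2.11×10⁻³ = 1.77×10⁻⁹ F.
Q = CV = 1.77×10⁻⁹ × 5.96 = 1.06×10⁻⁸ C.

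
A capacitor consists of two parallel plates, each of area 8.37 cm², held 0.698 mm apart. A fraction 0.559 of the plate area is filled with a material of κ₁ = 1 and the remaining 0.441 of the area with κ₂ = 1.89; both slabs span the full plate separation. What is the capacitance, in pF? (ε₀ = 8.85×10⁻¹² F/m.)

A = 8.37 cm² = 8.37×10⁻⁴ m².
Side-by-side slabs ⇒ two capacitors in parallel, each spanning the full gap.
C₁ = κ₁ε₀A₁/d = 1.00 × 8.85×10⁻¹² × 4.68×10⁻⁴ / 6.98×10⁻⁴ = 5.93×10⁻¹² F.
C₂ = κ₂ε₀A₂/d = 1.89 × 8.85×10⁻¹² × 3.69×10⁻⁴ / 6.98×10⁻⁴ = 8.85×10⁻¹² F.
C = C₁ + C₂ = 1.48×10⁻¹¹ F.

C ≈ 14.8 pF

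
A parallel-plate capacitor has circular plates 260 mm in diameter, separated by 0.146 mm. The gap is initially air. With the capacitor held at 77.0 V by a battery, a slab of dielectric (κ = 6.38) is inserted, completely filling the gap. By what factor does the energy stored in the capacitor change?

6.38

Battery connected ⇒ V is held fixed.
C₂ = 6.38 C₁ and U = ½CV², so U₂/U₁ = C₂/C₁ = 6.38.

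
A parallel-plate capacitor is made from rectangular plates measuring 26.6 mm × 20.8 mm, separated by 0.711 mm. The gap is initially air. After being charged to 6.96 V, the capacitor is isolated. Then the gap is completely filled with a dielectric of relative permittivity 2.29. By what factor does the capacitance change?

C = κε₀A/d scales with κ, so C₂/C₁ = κ = 2.29.

C₂/C₁ ≈ 2.29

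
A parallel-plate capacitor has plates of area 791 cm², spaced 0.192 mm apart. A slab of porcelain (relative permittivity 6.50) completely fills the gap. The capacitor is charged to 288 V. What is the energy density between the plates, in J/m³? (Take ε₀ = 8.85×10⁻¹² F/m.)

E = V/d = 288 / 1.92×10⁻⁴ = 1.50×10⁶ V/m.
u = ½κε₀E² = ½ × 6.50 × 8.85×10⁻¹² × (1.50×10⁶)² = 64.7 J/m³.

u ≈ 64.7 J/m³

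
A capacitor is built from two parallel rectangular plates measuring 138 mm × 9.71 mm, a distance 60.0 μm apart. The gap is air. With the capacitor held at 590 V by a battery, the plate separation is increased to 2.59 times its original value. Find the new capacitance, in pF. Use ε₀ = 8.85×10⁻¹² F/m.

76.3 pF

A = 138 × 9.71 mm² = 1.34×10⁻³ m².
Initially C₁ = ε₀A/d = 8.85×10⁻¹² × 1.34×10⁻³ / 6.00×10⁻⁵ = 1.98×10⁻¹⁰ F.
C = ε₀A/d scales as 1/d, so C₂/C₁ = d₁/d₂ = 1/2.59 = 0.386.
C₂ = 0.386 × 1.98×10⁻¹⁰ = 7.63×10⁻¹¹ F.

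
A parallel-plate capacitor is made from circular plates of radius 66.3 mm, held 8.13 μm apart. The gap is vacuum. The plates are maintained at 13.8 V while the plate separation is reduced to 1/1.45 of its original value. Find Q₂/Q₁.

Battery connected ⇒ V is held fixed.
C₂ = 1.45 C₁ and Q = CV, so Q₂/Q₁ = C₂/C₁ = 1.45.

1.45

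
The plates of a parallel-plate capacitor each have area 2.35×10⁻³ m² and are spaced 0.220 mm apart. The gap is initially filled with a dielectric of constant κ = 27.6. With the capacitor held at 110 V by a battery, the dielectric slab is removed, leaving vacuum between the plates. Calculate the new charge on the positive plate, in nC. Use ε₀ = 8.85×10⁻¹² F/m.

10.4 nC

Initially C₁ = κε₀A/d = 27.6 × 8.85×10⁻¹² × 2.35×10⁻³ / 2.20×10⁻⁴ = 2.61×10⁻⁹ F.
Q₁ = 2.87×10⁻⁷ C.
Battery connected ⇒ V is held fixed. C₂ = 0.0362 C₁ and Q = CV, so Q₂/Q₁ = C₂/C₁ = 0.0362.
Q₂ = 0.0362 × 2.87×10⁻⁷ = 1.04×10⁻⁸ C.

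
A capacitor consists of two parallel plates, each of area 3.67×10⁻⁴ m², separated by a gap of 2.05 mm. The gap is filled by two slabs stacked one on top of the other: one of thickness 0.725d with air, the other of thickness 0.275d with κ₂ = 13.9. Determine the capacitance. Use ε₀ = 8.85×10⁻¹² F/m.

Stacked slabs ⇒ two capacitors in series, each with the full plate area.
C₁ = κ₁ε₀A/d₁ = 1.00 × 8.85×10⁻¹² × 3.67×10⁻⁴ / 1.49×10⁻³ = 2.19×10⁻¹² F.
C₂ = κ₂ε₀A/d₂ = 13.9 × 8.85×10⁻¹² × 3.67×10⁻⁴ / 5.64×10⁻⁴ = 8.01×10⁻¹¹ F.
C = (1/C₁ + 1/C₂)⁻¹ = 2.13×10⁻¹² F.

C ≈ 2.13 pF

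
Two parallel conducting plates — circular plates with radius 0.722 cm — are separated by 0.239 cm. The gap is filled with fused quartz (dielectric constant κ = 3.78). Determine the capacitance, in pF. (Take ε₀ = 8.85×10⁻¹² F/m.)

C ≈ 2.29 pF

A = π(0.722 cm)² = 1.64×10⁻⁴ m².
C = κε₀A/d = 3.78 × 8.85×10⁻¹² × 1.64×10⁻⁴ / 2.39×10⁻³ = 2.29×10⁻¹² F.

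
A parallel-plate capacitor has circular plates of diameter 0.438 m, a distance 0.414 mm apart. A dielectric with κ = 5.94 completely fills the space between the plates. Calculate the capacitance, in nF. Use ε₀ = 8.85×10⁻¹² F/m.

19.1 nF

A = π(0.438/2 m)² = 0.151 m².
C = κε₀A/d = 5.94 × 8.85×10⁻¹² × 0.151 / 4.14×10⁻⁴ = 1.91×10⁻⁸ F.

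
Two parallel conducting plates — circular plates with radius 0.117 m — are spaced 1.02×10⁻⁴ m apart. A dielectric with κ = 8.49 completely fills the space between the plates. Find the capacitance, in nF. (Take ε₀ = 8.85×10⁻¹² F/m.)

31.7 nF

A = π(0.117 m)² = 4.30×10⁻² m².
C = κε₀A/d = 8.49 × 8.85×10⁻¹² × 4.30×10⁻² / 1.02×10⁻⁴ = 3.17×10⁻⁸ F.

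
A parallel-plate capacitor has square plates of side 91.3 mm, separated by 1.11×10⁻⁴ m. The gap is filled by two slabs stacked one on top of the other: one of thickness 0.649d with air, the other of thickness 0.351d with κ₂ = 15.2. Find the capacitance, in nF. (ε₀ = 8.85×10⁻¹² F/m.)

C ≈ 0.989 nF

A = (91.3 mm)² = 8.34×10⁻³ m².
Stacked slabs ⇒ two capacitors in series, each with the full plate area.
C₁ = κ₁ε₀A/d₁ = 1.00 × 8.85×10⁻¹² × 8.34×10⁻³ / 7.20×10⁻⁵ = 1.02×10⁻⁹ F.
C₂ = κ₂ε₀A/d₂ = 15.2 × 8.85×10⁻¹² × 8.34×10⁻³ / 3.90×10⁻⁵ = 2.88×10⁻⁸ F.
C = (1/C₁ + 1/C₂)⁻¹ = 9.89×10⁻¹⁰ F.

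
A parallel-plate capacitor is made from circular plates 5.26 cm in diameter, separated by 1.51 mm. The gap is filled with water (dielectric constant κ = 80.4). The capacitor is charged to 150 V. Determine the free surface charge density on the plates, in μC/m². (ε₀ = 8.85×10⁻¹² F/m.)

A = π(5.26/2 cm)² = 2.17×10⁻³ m².
C = κε₀A/d = 80.4 × 8.85×10⁻¹² × 2.17×10⁻³ / 1.51×10⁻³ = 1.02×10⁻⁹ F.
σ = Q/A = CV/A = 1.02×10⁻⁹ × 150 / 2.17×10⁻³ = 7.07×10⁻⁵ C/m².

70.7 μC/m²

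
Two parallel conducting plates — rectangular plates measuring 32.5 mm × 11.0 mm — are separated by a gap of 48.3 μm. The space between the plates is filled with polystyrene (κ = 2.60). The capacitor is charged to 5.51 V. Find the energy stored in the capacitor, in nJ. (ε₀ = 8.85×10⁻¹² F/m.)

2.59 nJ

A = 32.5 × 11.0 mm² = 3.58×10⁻⁴ m².
C = κε₀A/d = 2.60 × 8.85×10⁻¹² × 3.58×10⁻⁴ / 4.83×10⁻⁵ = 1.70×10⁻¹⁰ F.
U = ½CV² = ½ × 1.70×10⁻¹⁰ × (5.51)² = 2.59×10⁻⁹ J.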